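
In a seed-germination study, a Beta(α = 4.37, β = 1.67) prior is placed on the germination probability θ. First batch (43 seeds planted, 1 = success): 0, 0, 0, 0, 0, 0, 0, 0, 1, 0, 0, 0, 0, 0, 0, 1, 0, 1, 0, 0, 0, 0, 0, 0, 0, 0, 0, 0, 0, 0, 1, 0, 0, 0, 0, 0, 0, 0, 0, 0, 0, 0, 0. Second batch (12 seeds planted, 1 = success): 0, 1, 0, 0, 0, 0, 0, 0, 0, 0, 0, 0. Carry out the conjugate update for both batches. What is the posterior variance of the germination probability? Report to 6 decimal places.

The Beta prior is conjugate to a Binomial/Bernoulli likelihood; the update adds successes to α and failures to β.
After batch 1: Beta(4.37+4, 1.67+39) = Beta(8.37, 40.67).
After batch 2: Beta(8.37+1, 40.67+11) = Beta(9.37, 51.67).
Var = αβ/((α+β)²(α+β+1)) = 9.37·51.67/(61.04²·62.04) = 0.002094.

0.002094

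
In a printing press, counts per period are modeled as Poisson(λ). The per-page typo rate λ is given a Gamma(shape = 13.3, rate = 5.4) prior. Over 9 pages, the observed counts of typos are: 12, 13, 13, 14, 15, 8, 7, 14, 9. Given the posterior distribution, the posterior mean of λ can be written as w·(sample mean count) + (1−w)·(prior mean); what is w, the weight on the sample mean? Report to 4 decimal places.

With a Gamma(shape α, rate β) prior, the Poisson likelihood is conjugate: the posterior is Gamma(α + ΣXᵢ, β + n).
Posterior mean = (α₀+S)/(β₀+n) = [n/(β₀+n)]·(S/n) + [β₀/(β₀+n)]·(α₀/β₀), so only n and β₀ enter the weight.
Weight on data w = n/(β₀+n) = 9/(5.4+9) = 9/14.4 = 0.6250.

0.6250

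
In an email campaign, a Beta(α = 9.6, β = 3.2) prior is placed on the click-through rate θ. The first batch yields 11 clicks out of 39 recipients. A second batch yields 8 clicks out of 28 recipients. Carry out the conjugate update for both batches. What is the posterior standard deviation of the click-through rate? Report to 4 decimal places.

0.0533

The Beta prior is conjugate to a Binomial/Bernoulli likelihood; the update adds successes to α and failures to β.
After batch 1: Beta(9.6+11, 3.2+28) = Beta(20.6, 31.2).
After batch 2: Beta(20.6+8, 31.2+20) = Beta(28.6, 51.2).
Var = αβ/((α+β)²(α+β+1)) = 28.6·51.2/(79.8²·80.8) = 0.00284589; SD = √0.00284589 = 0.0533.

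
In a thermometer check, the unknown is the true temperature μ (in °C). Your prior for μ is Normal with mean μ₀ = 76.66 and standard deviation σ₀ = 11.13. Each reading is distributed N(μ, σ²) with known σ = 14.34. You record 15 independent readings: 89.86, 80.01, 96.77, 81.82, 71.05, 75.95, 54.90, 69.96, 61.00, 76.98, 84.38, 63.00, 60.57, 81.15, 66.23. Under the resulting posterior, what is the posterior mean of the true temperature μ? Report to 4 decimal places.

74.4829

For Normal data with known variance σ², a Normal(μ₀, σ₀²) prior on μ is conjugate. Posterior precision = 1/σ₀² + n/σ²; posterior mean is the precision-weighted average of μ₀ and x̄.
Σxᵢ = 89.86 + 80.01 + 96.77 + 81.82 + 71.05 + 75.95 + 54.90 + 69.96 + 61.00 + 76.98 + 84.38 + 63.00 + 60.57 + 81.15 + 66.23 = 1113.63, so n·x̄ = 1113.63.
σ₀² = 11.13² = 123.8769, σ² = 14.34² = 205.6356; σ² + n·σ₀² = 205.6356 + 15·123.8769 = 2063.7891.
Posterior mean = (μ₀/σ₀² + n·x̄/σ²)/(1/σ₀² + n/σ²) = (σ²·μ₀ + σ₀²·n·x̄)/(σ² + n·σ₀²) = (205.6356·76.66 + 123.8769·1113.63)/2063.7891 = 153717.057243/2063.7891 = 74.4829.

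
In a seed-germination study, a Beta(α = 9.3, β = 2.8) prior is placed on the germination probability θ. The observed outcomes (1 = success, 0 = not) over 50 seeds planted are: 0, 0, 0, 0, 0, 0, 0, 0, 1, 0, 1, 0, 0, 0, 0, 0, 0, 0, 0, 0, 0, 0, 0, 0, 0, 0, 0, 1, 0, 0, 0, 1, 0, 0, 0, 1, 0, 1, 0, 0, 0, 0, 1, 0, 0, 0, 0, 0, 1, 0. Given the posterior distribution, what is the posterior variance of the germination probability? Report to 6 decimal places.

0.003185

The Beta prior is conjugate to a Binomial/Bernoulli likelihood; the update adds successes to α and failures to β.
Posterior: Beta(α+k, β+n−k) = Beta(9.3+8, 2.8+42) = Beta(17.3, 44.8).
Var = αβ/((α+β)²(α+β+1)) = 17.3·44.8/(62.1²·63.1) = 0.003185.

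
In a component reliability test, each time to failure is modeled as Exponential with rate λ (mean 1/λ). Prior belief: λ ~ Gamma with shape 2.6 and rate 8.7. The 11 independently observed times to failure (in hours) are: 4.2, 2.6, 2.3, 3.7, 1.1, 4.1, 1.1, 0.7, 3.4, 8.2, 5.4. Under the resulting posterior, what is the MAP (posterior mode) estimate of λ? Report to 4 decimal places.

0.2769

With a Gamma(shape α, rate β) prior on the exponential rate λ, the posterior after n observations with total T = Σxᵢ is Gamma(α+n, β+T).
Sum of observations T = 36.8 hours; n = 11.
Posterior: Gamma(2.6+11, 8.7+36.8) = Gamma(13.6, 45.5).
Mode = (α−1)/β = 0.2769.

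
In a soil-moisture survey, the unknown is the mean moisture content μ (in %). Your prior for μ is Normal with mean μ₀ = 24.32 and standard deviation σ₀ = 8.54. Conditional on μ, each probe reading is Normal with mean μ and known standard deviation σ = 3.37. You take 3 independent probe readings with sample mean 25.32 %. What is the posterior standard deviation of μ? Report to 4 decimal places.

1.8971

For Normal data with known variance σ², a Normal(μ₀, σ₀²) prior on μ is conjugate. Posterior precision = 1/σ₀² + n/σ²; posterior mean is the precision-weighted average of μ₀ and x̄.
σ₀² = 8.54² = 72.9316, σ² = 3.37² = 11.3569; σ² + n·σ₀² = 11.3569 + 3·72.9316 = 230.1517.
Posterior precision = 1/σ₀² + n/σ² = 1/72.9316 + 3/11.3569 = (σ² + n·σ₀²)/(σ₀²σ²) = 230.1517/(72.9316·11.3569); posterior variance σₙ² = σ₀²σ²/(σ² + n·σ₀²) = 72.9316·11.3569/230.1517 = 3.598830.
Posterior SD = √σₙ² = √(72.9316·11.3569/230.1517) = 1.8971.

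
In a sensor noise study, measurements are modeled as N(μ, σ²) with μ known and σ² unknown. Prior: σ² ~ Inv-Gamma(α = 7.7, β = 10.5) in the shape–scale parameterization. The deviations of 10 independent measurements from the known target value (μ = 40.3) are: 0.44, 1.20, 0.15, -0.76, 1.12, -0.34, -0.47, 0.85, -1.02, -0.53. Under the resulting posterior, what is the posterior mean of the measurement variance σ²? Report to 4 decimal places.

1.1482

With known mean μ and an Inverse-Gamma(α, β) prior on σ², the Normal likelihood is conjugate: posterior is Inv-Gamma(α + n/2, β + Σ(xᵢ−μ)²/2).
Σ(xᵢ−μ)² = (0.44)² + (1.20)² + (0.15)² + (-0.76)² + (1.12)² + (-0.34)² + (-0.47)² + (0.85)² + (-1.02)² + (-0.53)² = 5.8684.
Posterior: Inv-Gamma(7.7 + 10/2, 10.5 + 5.8684/2) = Inv-Gamma(12.70, 13.43420).
E[σ²|data] = β/(α−1) = 13.43420/11.70 = 1.1482.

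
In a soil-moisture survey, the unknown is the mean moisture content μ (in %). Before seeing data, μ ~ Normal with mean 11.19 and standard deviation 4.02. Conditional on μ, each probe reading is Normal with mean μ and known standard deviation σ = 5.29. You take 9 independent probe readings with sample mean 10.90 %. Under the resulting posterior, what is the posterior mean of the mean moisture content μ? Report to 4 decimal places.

10.9468

For Normal data with known variance σ², a Normal(μ₀, σ₀²) prior on μ is conjugate. Posterior precision = 1/σ₀² + n/σ²; posterior mean is the precision-weighted average of μ₀ and x̄.
n·x̄ = 9·10.90 = 98.1.
σ₀² = 4.02² = 16.1604, σ² = 5.29² = 27.9841; σ² + n·σ₀² = 27.9841 + 9·16.1604 = 173.4277.
Posterior mean = (μ₀/σ₀² + n·x̄/σ²)/(1/σ₀² + n/σ²) = (σ²·μ₀ + σ₀²·n·x̄)/(σ² + n·σ₀²) = (27.9841·11.19 + 16.1604·98.1)/173.4277 = 1898.477319/173.4277 = 10.9468.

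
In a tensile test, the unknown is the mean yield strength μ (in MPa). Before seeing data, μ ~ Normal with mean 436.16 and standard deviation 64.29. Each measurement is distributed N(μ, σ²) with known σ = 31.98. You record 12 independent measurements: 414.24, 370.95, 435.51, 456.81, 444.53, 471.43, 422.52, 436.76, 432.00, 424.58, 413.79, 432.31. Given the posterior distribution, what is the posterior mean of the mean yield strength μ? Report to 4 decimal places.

For Normal data with known variance σ², a Normal(μ₀, σ₀²) prior on μ is conjugate. Posterior precision = 1/σ₀² + n/σ²; posterior mean is the precision-weighted average of μ₀ and x̄.
Σxᵢ = 414.24 + 370.95 + 435.51 + 456.81 + 444.53 + 471.43 + 422.52 + 436.76 + 432.00 + 424.58 + 413.79 + 432.31 = 5155.43, so n·x̄ = 5155.43.
σ₀² = 64.29² = 4133.2041, σ² = 31.98² = 1022.7204; σ² + n·σ₀² = 1022.7204 + 12·4133.2041 = 50621.1696.
Posterior mean = (μ₀/σ₀² + n·x̄/σ²)/(1/σ₀² + n/σ²) = (σ²·μ₀ + σ₀²·n·x̄)/(σ² + n·σ₀²) = (1022.7204·436.16 + 4133.2041·5155.43)/50621.1696 = 21754514.142927/50621.1696 = 429.7513.

429.7513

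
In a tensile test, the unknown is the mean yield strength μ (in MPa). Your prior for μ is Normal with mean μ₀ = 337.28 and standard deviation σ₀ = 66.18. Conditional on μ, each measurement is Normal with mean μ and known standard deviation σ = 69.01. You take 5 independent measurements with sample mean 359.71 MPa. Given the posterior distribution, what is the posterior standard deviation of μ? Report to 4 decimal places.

For Normal data with known variance σ², a Normal(μ₀, σ₀²) prior on μ is conjugate. Posterior precision = 1/σ₀² + n/σ²; posterior mean is the precision-weighted average of μ₀ and x̄.
σ₀² = 66.18² = 4379.7924, σ² = 69.01² = 4762.3801; σ² + n·σ₀² = 4762.3801 + 5·4379.7924 = 26661.3421.
Posterior precision = 1/σ₀² + n/σ² = 1/4379.7924 + 5/4762.3801 = (σ² + n·σ₀²)/(σ₀²σ²) = 26661.3421/(4379.7924·4762.3801); posterior variance σₙ² = σ₀²σ²/(σ² + n·σ₀²) = 4379.7924·4762.3801/26661.3421 = 782.340067.
Posterior SD = √σₙ² = √(4379.7924·4762.3801/26661.3421) = 27.9703.

27.9703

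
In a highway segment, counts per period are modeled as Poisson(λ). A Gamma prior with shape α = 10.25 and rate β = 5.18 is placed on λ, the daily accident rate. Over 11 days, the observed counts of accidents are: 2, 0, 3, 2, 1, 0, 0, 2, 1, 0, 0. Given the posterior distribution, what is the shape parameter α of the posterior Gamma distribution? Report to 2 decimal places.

With a Gamma(shape α, rate β) prior, the Poisson likelihood is conjugate: the posterior is Gamma(α + ΣXᵢ, β + n).
Sum of counts S = 11 over n = 11 days.
Posterior: Gamma(α+S, β+n) = Gamma(10.25+11, 5.18+11) = Gamma(21.25, 16.18).
Posterior α = 21.25.

21.25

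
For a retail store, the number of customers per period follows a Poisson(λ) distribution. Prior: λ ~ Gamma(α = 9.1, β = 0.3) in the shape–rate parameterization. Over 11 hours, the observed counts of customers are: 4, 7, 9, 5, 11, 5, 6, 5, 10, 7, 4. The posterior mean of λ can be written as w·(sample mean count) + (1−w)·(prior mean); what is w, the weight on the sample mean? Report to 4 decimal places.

With a Gamma(shape α, rate β) prior, the Poisson likelihood is conjugate: the posterior is Gamma(α + ΣXᵢ, β + n).
Posterior mean = (α₀+S)/(β₀+n) = [n/(β₀+n)]·(S/n) + [β₀/(β₀+n)]·(α₀/β₀), so only n and β₀ enter the weight.
Weight on data w = n/(β₀+n) = 11/(0.3+11) = 11/11.3 = 0.9735.

0.9735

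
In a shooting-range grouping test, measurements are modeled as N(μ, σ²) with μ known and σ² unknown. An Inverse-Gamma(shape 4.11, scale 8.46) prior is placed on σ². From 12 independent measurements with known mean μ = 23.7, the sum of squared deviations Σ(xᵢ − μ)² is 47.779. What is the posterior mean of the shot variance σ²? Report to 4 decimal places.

3.5510

With known mean μ and an Inverse-Gamma(α, β) prior on σ², the Normal likelihood is conjugate: posterior is Inv-Gamma(α + n/2, β + Σ(xᵢ−μ)²/2).
Posterior: Inv-Gamma(4.11 + 12/2, 8.46 + 47.779/2) = Inv-Gamma(10.11, 32.3495).
E[σ²|data] = β/(α−1) = 32.3495/9.11 = 3.5510.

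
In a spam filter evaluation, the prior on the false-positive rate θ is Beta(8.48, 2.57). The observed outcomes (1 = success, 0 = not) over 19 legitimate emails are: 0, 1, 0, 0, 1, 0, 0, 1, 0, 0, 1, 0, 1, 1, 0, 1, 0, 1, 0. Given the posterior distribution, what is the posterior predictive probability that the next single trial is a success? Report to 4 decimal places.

The Beta prior is conjugate to a Binomial/Bernoulli likelihood; the update adds successes to α and failures to β.
Posterior: Beta(α+k, β+n−k) = Beta(8.48+8, 2.57+11) = Beta(16.48, 13.57).
For a single future Bernoulli trial, P(success | data) = α/(α+β) = 0.5484.

0.5484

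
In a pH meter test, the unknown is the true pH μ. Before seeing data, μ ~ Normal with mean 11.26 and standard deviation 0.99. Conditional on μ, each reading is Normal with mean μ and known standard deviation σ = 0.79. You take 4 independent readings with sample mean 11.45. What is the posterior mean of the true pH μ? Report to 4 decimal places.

11.4239

For Normal data with known variance σ², a Normal(μ₀, σ₀²) prior on μ is conjugate. Posterior precision = 1/σ₀² + n/σ²; posterior mean is the precision-weighted average of μ₀ and x̄.
n·x̄ = 4·11.45 = 45.8.
σ₀² = 0.99² = 0.9801, σ² = 0.79² = 0.6241; σ² + n·σ₀² = 0.6241 + 4·0.9801 = 4.5445.
Posterior mean = (μ₀/σ₀² + n·x̄/σ²)/(1/σ₀² + n/σ²) = (σ²·μ₀ + σ₀²·n·x̄)/(σ² + n·σ₀²) = (0.6241·11.26 + 0.9801·45.8)/4.5445 = 51.915946/4.5445 = 11.4239.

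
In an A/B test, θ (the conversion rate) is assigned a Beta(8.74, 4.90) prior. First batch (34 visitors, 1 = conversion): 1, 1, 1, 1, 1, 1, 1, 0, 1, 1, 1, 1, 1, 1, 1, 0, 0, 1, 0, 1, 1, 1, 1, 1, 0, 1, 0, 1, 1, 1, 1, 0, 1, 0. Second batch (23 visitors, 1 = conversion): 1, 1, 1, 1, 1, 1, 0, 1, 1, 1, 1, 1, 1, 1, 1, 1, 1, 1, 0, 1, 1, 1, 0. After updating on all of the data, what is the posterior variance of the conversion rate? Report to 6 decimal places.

0.002435

The Beta prior is conjugate to a Binomial/Bernoulli likelihood; the update adds successes to α and failures to β.
After batch 1: Beta(8.74+26, 4.90+8) = Beta(34.74, 12.90).
After batch 2: Beta(34.74+20, 12.90+3) = Beta(54.74, 15.90).
Var = αβ/((α+β)²(α+β+1)) = 54.74·15.90/(70.64²·71.64) = 0.002435.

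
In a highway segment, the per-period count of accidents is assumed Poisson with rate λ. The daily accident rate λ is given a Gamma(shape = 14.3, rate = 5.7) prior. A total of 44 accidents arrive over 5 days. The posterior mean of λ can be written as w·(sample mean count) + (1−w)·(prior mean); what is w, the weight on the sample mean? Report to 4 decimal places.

With a Gamma(shape α, rate β) prior, the Poisson likelihood is conjugate: the posterior is Gamma(α + ΣXᵢ, β + n).
Posterior mean = (α₀+S)/(β₀+n) = [n/(β₀+n)]·(S/n) + [β₀/(β₀+n)]·(α₀/β₀), so only n and β₀ enter the weight.
Weight on data w = n/(β₀+n) = 5/(5.7+5) = 5/10.7 = 0.4673.

0.4673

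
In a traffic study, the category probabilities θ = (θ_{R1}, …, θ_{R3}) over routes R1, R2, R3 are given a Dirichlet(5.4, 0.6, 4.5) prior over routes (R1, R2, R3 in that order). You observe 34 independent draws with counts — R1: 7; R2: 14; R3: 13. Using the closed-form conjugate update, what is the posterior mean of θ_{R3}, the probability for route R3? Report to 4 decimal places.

0.3933

The Dirichlet prior is conjugate to the Multinomial likelihood: each posterior αⱼ = prior αⱼ + observed count nⱼ.
Posterior concentration: (12.4, 14.6, 17.5), total = 44.5.
E[θ_{R3}|data] = α_{R3}/Σα = 17.5/44.5 = 0.3933.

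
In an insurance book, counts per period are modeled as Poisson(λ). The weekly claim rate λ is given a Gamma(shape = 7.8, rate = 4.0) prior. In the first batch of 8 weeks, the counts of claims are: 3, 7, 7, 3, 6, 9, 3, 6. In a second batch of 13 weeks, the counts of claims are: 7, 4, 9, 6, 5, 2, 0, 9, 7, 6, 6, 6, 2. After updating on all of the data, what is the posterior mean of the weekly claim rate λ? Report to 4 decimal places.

4.8320

With a Gamma(shape α, rate β) prior, the Poisson likelihood is conjugate: the posterior is Gamma(α + ΣXᵢ, β + n).
Batch 1: sum of counts S = 44 over n = 8 weeks.
After batch 1: Gamma(α+S, β+n) = Gamma(7.8+44, 4.0+8) = Gamma(51.8, 12.0).
Batch 2: sum of counts S = 69 over n = 13 weeks.
After batch 2: Gamma(α+S, β+n) = Gamma(51.8+69, 12.0+13) = Gamma(120.8, 25.0).
Posterior mean = α/β = 120.8/25.0 = 4.8320.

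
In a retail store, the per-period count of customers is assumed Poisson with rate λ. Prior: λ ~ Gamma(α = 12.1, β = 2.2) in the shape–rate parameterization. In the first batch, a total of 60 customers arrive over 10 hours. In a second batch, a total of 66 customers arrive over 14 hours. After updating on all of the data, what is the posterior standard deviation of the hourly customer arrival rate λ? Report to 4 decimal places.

With a Gamma(shape α, rate β) prior, the Poisson likelihood is conjugate: the posterior is Gamma(α + ΣXᵢ, β + n).
After batch 1: Gamma(α+S, β+n) = Gamma(12.1+60, 2.2+10) = Gamma(72.1, 12.2).
After batch 2: Gamma(α+S, β+n) = Gamma(72.1+66, 12.2+14) = Gamma(138.1, 26.2).
SD = √α/β = √138.1/26.2 = 0.4485.

0.4485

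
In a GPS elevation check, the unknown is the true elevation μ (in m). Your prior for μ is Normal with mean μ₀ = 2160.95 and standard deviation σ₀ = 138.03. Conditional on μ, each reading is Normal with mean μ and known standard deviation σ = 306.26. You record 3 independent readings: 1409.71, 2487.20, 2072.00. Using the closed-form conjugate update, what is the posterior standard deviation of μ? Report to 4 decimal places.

For Normal data with known variance σ², a Normal(μ₀, σ₀²) prior on μ is conjugate. Posterior precision = 1/σ₀² + n/σ²; posterior mean is the precision-weighted average of μ₀ and x̄.
σ₀² = 138.03² = 19052.2809, σ² = 306.26² = 93795.1876; σ² + n·σ₀² = 93795.1876 + 3·19052.2809 = 150952.0303.
Posterior precision = 1/σ₀² + n/σ² = 1/19052.2809 + 3/93795.1876 = (σ² + n·σ₀²)/(σ₀²σ²) = 150952.0303/(19052.2809·93795.1876); posterior variance σₙ² = σ₀²σ²/(σ² + n·σ₀²) = 19052.2809·93795.1876/150952.0303 = 11838.279072.
Posterior SD = √σₙ² = √(19052.2809·93795.1876/150952.0303) = 108.8039.

108.8039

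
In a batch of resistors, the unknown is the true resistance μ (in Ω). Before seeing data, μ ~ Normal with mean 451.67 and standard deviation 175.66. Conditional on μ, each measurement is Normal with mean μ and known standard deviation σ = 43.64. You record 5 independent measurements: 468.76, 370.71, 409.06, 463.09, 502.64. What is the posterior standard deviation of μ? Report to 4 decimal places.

19.3971

For Normal data with known variance σ², a Normal(μ₀, σ₀²) prior on μ is conjugate. Posterior precision = 1/σ₀² + n/σ²; posterior mean is the precision-weighted average of μ₀ and x̄.
σ₀² = 175.66² = 30856.4356, σ² = 43.64² = 1904.4496; σ² + n·σ₀² = 1904.4496 + 5·30856.4356 = 156186.6276.
Posterior precision = 1/σ₀² + n/σ² = 1/30856.4356 + 5/1904.4496 = (σ² + n·σ₀²)/(σ₀²σ²) = 156186.6276/(30856.4356·1904.4496); posterior variance σₙ² = σ₀²σ²/(σ² + n·σ₀²) = 30856.4356·1904.4496/156186.6276 = 376.245568.
Posterior SD = √σₙ² = √(30856.4356·1904.4496/156186.6276) = 19.3971.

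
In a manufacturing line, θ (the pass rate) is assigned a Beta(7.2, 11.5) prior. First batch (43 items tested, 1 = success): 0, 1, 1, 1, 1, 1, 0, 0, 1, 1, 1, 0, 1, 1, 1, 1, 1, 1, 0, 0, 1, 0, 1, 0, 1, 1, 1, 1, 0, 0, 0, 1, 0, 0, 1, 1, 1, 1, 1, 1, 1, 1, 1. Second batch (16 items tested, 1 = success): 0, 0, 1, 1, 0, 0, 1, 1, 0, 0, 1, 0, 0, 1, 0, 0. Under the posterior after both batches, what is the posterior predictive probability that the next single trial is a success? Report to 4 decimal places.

The Beta prior is conjugate to a Binomial/Bernoulli likelihood; the update adds successes to α and failures to β.
After batch 1: Beta(7.2+30, 11.5+13) = Beta(37.2, 24.5).
After batch 2: Beta(37.2+6, 24.5+10) = Beta(43.2, 34.5).
For a single future Bernoulli trial, P(success | data) = α/(α+β) = 0.5560.

0.5560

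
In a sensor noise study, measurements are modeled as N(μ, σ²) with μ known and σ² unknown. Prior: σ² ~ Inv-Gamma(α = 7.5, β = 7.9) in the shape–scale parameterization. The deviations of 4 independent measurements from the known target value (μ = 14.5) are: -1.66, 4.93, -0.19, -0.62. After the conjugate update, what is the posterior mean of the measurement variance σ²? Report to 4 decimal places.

With known mean μ and an Inverse-Gamma(α, β) prior on σ², the Normal likelihood is conjugate: posterior is Inv-Gamma(α + n/2, β + Σ(xᵢ−μ)²/2).
Σ(xᵢ−μ)² = (-1.66)² + (4.93)² + (-0.19)² + (-0.62)² = 27.4810.
Posterior: Inv-Gamma(7.5 + 4/2, 7.9 + 27.4810/2) = Inv-Gamma(9.50, 21.64050).
E[σ²|data] = β/(α−1) = 21.64050/8.50 = 2.5459.

2.5459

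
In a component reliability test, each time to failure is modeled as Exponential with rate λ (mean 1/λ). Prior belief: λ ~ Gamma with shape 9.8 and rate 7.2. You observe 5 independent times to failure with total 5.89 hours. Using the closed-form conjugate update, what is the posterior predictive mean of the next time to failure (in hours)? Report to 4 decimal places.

With a Gamma(shape α, rate β) prior on the exponential rate λ, the posterior after n observations with total T = Σxᵢ is Gamma(α+n, β+T).
Posterior: Gamma(9.8+5, 7.2+5.89) = Gamma(14.8, 13.09).
The predictive distribution for the next observation is Lomax; its mean is β/(α−1) = 13.09/13.8 = 0.9486.

0.9486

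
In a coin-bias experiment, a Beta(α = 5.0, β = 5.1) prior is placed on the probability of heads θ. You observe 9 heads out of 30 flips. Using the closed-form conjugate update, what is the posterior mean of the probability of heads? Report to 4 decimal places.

The Beta prior is conjugate to a Binomial/Bernoulli likelihood; the update adds successes to α and failures to β.
Posterior: Beta(α+k, β+n−k) = Beta(5.0+9, 5.1+21) = Beta(14.0, 26.1).
Posterior mean = α/(α+β) = 14.0/40.1 = 0.3491.

0.3491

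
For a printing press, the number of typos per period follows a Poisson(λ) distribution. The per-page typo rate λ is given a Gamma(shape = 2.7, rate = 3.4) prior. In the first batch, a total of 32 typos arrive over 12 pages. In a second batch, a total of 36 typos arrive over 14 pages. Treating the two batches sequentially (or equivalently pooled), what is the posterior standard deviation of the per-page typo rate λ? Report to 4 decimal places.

0.2860

With a Gamma(shape α, rate β) prior, the Poisson likelihood is conjugate: the posterior is Gamma(α + ΣXᵢ, β + n).
After batch 1: Gamma(α+S, β+n) = Gamma(2.7+32, 3.4+12) = Gamma(34.7, 15.4).
After batch 2: Gamma(α+S, β+n) = Gamma(34.7+36, 15.4+14) = Gamma(70.7, 29.4).
SD = √α/β = √70.7/29.4 = 0.2860.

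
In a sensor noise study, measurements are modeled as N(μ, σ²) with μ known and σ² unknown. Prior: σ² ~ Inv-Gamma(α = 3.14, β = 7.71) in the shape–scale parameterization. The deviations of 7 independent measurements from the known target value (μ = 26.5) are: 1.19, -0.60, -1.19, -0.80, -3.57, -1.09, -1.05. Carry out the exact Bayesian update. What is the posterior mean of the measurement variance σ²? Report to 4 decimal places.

With known mean μ and an Inverse-Gamma(α, β) prior on σ², the Normal likelihood is conjugate: posterior is Inv-Gamma(α + n/2, β + Σ(xᵢ−μ)²/2).
Σ(xᵢ−μ)² = (1.19)² + (-0.60)² + (-1.19)² + (-0.80)² + (-3.57)² + (-1.09)² + (-1.05)² = 18.8677.
Posterior: Inv-Gamma(3.14 + 7/2, 7.71 + 18.8677/2) = Inv-Gamma(6.64, 17.14385).
E[σ²|data] = β/(α−1) = 17.14385/5.64 = 3.0397.

3.0397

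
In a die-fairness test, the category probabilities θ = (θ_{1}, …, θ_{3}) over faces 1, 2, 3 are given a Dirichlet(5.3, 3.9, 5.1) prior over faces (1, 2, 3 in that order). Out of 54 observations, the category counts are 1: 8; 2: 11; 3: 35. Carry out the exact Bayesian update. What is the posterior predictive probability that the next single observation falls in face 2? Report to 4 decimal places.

0.2182

The Dirichlet prior is conjugate to the Multinomial likelihood: each posterior αⱼ = prior αⱼ + observed count nⱼ.
Posterior concentration: (13.3, 14.9, 40.1), total = 68.3.
P(next = 2 | data) = α_{2}/Σα = 0.2182.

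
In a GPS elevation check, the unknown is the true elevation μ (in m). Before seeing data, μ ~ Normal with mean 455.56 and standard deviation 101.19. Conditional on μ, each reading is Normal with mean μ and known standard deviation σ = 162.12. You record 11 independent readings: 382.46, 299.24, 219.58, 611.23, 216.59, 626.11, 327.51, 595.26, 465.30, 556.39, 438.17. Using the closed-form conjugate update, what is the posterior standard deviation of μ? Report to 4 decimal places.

44.0147

For Normal data with known variance σ², a Normal(μ₀, σ₀²) prior on μ is conjugate. Posterior precision = 1/σ₀² + n/σ²; posterior mean is the precision-weighted average of μ₀ and x̄.
σ₀² = 101.19² = 10239.4161, σ² = 162.12² = 26282.8944; σ² + n·σ₀² = 26282.8944 + 11·10239.4161 = 138916.4715.
Posterior precision = 1/σ₀² + n/σ² = 1/10239.4161 + 11/26282.8944 = (σ² + n·σ₀²)/(σ₀²σ²) = 138916.4715/(10239.4161·26282.8944); posterior variance σₙ² = σ₀²σ²/(σ² + n·σ₀²) = 10239.4161·26282.8944/138916.4715 = 1937.290007.
Posterior SD = √σₙ² = √(10239.4161·26282.8944/138916.4715) = 44.0147.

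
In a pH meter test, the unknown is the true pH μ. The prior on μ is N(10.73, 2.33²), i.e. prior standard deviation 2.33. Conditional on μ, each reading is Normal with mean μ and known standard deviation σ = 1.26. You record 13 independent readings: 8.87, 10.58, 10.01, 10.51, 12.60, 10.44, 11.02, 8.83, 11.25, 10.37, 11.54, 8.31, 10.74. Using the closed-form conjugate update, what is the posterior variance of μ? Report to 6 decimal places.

For Normal data with known variance σ², a Normal(μ₀, σ₀²) prior on μ is conjugate. Posterior precision = 1/σ₀² + n/σ²; posterior mean is the precision-weighted average of μ₀ and x̄.
σ₀² = 2.33² = 5.4289, σ² = 1.26² = 1.5876; σ² + n·σ₀² = 1.5876 + 13·5.4289 = 72.1633.
Posterior precision = 1/σ₀² + n/σ² = 1/5.4289 + 13/1.5876 = (σ² + n·σ₀²)/(σ₀²σ²) = 72.1633/(5.4289·1.5876); posterior variance σₙ² = σ₀²σ²/(σ² + n·σ₀²) = 5.4289·1.5876/72.1633 = 0.119436.

0.119436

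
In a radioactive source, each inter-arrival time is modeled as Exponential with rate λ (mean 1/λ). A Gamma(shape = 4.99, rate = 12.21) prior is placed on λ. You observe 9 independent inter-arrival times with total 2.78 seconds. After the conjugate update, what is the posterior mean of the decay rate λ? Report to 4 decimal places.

0.9333

With a Gamma(shape α, rate β) prior on the exponential rate λ, the posterior after n observations with total T = Σxᵢ is Gamma(α+n, β+T).
Posterior: Gamma(4.99+9, 12.21+2.78) = Gamma(13.99, 14.99).
Posterior mean of λ = α/β = 13.99/14.99 = 0.9333.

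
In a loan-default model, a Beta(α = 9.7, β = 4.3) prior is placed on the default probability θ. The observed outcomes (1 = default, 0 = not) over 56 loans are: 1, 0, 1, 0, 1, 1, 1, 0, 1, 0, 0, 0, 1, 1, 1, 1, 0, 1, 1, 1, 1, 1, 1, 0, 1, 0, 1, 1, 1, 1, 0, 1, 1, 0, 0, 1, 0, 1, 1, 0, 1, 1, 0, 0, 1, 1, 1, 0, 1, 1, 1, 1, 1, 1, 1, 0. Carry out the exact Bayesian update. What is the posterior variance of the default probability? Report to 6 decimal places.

0.003058

The Beta prior is conjugate to a Binomial/Bernoulli likelihood; the update adds successes to α and failures to β.
Posterior: Beta(α+k, β+n−k) = Beta(9.7+38, 4.3+18) = Beta(47.7, 22.3).
Var = αβ/((α+β)²(α+β+1)) = 47.7·22.3/(70.0²·71.0) = 0.003058.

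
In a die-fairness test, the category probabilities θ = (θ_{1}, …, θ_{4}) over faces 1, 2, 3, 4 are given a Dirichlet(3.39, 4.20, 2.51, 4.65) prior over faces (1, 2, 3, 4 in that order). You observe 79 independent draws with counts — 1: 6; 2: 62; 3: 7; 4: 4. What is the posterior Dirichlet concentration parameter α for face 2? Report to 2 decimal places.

The Dirichlet prior is conjugate to the Multinomial likelihood: each posterior αⱼ = prior αⱼ + observed count nⱼ.
Posterior concentration: (9.39, 66.20, 9.51, 8.65), total = 93.75.
α_{2} = 4.20 + 62 = 66.20.

66.20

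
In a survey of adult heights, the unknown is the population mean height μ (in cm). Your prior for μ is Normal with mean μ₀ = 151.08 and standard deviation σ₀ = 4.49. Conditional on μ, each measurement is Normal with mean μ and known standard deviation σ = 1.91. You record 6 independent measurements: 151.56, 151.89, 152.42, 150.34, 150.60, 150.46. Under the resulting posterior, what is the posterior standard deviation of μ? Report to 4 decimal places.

For Normal data with known variance σ², a Normal(μ₀, σ₀²) prior on μ is conjugate. Posterior precision = 1/σ₀² + n/σ²; posterior mean is the precision-weighted average of μ₀ and x̄.
σ₀² = 4.49² = 20.1601, σ² = 1.91² = 3.6481; σ² + n·σ₀² = 3.6481 + 6·20.1601 = 124.6087.
Posterior precision = 1/σ₀² + n/σ² = 1/20.1601 + 6/3.6481 = (σ² + n·σ₀²)/(σ₀²σ²) = 124.6087/(20.1601·3.6481); posterior variance σₙ² = σ₀²σ²/(σ² + n·σ₀²) = 20.1601·3.6481/124.6087 = 0.590216.
Posterior SD = √σₙ² = √(20.1601·3.6481/124.6087) = 0.7683.

0.7683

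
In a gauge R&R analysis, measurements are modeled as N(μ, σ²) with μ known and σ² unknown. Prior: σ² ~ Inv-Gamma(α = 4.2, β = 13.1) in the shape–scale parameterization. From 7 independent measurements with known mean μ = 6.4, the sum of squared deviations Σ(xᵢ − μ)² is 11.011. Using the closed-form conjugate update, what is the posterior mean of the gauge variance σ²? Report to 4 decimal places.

With known mean μ and an Inverse-Gamma(α, β) prior on σ², the Normal likelihood is conjugate: posterior is Inv-Gamma(α + n/2, β + Σ(xᵢ−μ)²/2).
Posterior: Inv-Gamma(4.2 + 7/2, 13.1 + 11.011/2) = Inv-Gamma(7.70, 18.6055).
E[σ²|data] = β/(α−1) = 18.6055/6.70 = 2.7769.

2.7769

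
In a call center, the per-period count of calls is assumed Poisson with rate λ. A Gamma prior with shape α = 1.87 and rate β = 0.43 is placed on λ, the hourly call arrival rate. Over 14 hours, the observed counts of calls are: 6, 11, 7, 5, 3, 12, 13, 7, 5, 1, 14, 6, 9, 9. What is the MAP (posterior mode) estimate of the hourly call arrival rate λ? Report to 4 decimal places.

7.5447

With a Gamma(shape α, rate β) prior, the Poisson likelihood is conjugate: the posterior is Gamma(α + ΣXᵢ, β + n).
Sum of counts S = 108 over n = 14 hours.
Posterior: Gamma(α+S, β+n) = Gamma(1.87+108, 0.43+14) = Gamma(109.87, 14.43).
Mode of Gamma(α,β) for α≥1 is (α−1)/β = 108.87/14.43 = 7.5447.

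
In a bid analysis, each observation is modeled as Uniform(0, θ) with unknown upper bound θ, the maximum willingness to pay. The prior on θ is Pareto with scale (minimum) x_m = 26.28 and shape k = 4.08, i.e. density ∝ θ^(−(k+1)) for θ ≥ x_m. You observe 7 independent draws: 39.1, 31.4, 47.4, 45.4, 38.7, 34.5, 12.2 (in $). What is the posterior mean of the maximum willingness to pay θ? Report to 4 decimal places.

A Pareto(scale x_m, shape k) prior on the upper bound θ of Uniform(0, θ) is conjugate: posterior is Pareto(max(x_m, max xᵢ), k + n).
Sample maximum = 47.4; prior scale x_m = 26.28 → posterior scale = max = 47.40.
Posterior shape = 4.08 + 7 = 11.08.
E[θ|data] = k·x_m/(k−1) = 11.08·47.40/10.08 = 52.1024.

52.1024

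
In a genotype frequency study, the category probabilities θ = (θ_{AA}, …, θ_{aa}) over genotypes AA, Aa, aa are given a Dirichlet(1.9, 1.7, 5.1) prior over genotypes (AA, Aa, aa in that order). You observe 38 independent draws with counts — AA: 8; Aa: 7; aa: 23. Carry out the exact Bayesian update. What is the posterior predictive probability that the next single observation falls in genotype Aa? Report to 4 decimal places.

0.1863

The Dirichlet prior is conjugate to the Multinomial likelihood: each posterior αⱼ = prior αⱼ + observed count nⱼ.
Posterior concentration: (9.9, 8.7, 28.1), total = 46.7.
P(next = Aa | data) = α_{Aa}/Σα = 0.1863.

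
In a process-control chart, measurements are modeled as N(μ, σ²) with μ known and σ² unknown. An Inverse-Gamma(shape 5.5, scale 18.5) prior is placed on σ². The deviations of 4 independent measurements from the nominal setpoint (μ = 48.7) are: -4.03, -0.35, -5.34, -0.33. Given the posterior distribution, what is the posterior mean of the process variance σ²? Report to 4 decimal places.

With known mean μ and an Inverse-Gamma(α, β) prior on σ², the Normal likelihood is conjugate: posterior is Inv-Gamma(α + n/2, β + Σ(xᵢ−μ)²/2).
Σ(xᵢ−μ)² = (-4.03)² + (-0.35)² + (-5.34)² + (-0.33)² = 44.9879.
Posterior: Inv-Gamma(5.5 + 4/2, 18.5 + 44.9879/2) = Inv-Gamma(7.50, 40.99395).
E[σ²|data] = β/(α−1) = 40.99395/6.50 = 6.3068.

6.3068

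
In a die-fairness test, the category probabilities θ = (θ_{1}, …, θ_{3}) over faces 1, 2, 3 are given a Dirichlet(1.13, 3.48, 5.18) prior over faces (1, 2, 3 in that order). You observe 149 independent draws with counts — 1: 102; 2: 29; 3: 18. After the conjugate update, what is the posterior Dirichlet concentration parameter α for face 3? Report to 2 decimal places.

23.18

The Dirichlet prior is conjugate to the Multinomial likelihood: each posterior αⱼ = prior αⱼ + observed count nⱼ.
Posterior concentration: (103.13, 32.48, 23.18), total = 158.79.
α_{3} = 5.18 + 18 = 23.18.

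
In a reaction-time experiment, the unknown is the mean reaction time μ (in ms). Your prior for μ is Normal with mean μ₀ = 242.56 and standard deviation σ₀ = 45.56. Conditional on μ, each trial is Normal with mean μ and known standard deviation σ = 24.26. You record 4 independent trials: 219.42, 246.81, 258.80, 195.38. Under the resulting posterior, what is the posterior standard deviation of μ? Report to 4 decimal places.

For Normal data with known variance σ², a Normal(μ₀, σ₀²) prior on μ is conjugate. Posterior precision = 1/σ₀² + n/σ²; posterior mean is the precision-weighted average of μ₀ and x̄.
σ₀² = 45.56² = 2075.7136, σ² = 24.26² = 588.5476; σ² + n·σ₀² = 588.5476 + 4·2075.7136 = 8891.402.
Posterior precision = 1/σ₀² + n/σ² = 1/2075.7136 + 4/588.5476 = (σ² + n·σ₀²)/(σ₀²σ²) = 8891.402/(2075.7136·588.5476); posterior variance σₙ² = σ₀²σ²/(σ² + n·σ₀²) = 2075.7136·588.5476/8891.402 = 137.397483.
Posterior SD = √σₙ² = √(2075.7136·588.5476/8891.402) = 11.7217.

11.7217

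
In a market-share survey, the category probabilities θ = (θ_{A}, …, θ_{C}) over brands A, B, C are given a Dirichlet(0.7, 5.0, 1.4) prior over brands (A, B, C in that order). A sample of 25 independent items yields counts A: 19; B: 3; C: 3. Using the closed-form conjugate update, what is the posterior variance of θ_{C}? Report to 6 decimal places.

The Dirichlet prior is conjugate to the Multinomial likelihood: each posterior αⱼ = prior αⱼ + observed count nⱼ.
Posterior concentration: (19.7, 8.0, 4.4), total = 32.1.
Var[θ_j] = α_j(Σα−α_j)/((Σα)²(Σα+1)) = 4.4·27.7/(32.1²·33.1) = 0.003574.

0.003574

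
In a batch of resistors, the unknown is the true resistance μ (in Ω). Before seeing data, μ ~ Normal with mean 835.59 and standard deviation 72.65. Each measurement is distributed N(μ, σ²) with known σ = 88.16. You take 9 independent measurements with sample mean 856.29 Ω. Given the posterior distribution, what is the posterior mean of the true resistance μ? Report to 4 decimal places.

For Normal data with known variance σ², a Normal(μ₀, σ₀²) prior on μ is conjugate. Posterior precision = 1/σ₀² + n/σ²; posterior mean is the precision-weighted average of μ₀ and x̄.
n·x̄ = 9·856.29 = 7706.61.
σ₀² = 72.65² = 5278.0225, σ² = 88.16² = 7772.1856; σ² + n·σ₀² = 7772.1856 + 9·5278.0225 = 55274.3881.
Posterior mean = (μ₀/σ₀² + n·x̄/σ²)/(1/σ₀² + n/σ²) = (σ²·μ₀ + σ₀²·n·x̄)/(σ² + n·σ₀²) = (7772.1856·835.59 + 5278.0225·7706.61)/55274.3881 = 47170021.544229/55274.3881 = 853.3794.

853.3794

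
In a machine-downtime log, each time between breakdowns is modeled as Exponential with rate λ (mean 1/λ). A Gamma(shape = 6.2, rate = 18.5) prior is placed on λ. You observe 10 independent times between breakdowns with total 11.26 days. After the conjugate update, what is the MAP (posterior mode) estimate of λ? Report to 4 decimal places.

0.5108

With a Gamma(shape α, rate β) prior on the exponential rate λ, the posterior after n observations with total T = Σxᵢ is Gamma(α+n, β+T).
Posterior: Gamma(6.2+10, 18.5+11.26) = Gamma(16.2, 29.76).
Mode = (α−1)/β = 0.5108.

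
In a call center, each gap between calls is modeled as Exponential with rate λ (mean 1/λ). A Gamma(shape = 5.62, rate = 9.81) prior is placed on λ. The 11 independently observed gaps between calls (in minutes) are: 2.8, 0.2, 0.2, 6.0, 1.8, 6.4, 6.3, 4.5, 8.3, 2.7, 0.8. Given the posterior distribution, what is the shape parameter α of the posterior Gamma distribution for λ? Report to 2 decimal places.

With a Gamma(shape α, rate β) prior on the exponential rate λ, the posterior after n observations with total T = Σxᵢ is Gamma(α+n, β+T).
Sum of observations T = 40.0 minutes; n = 11.
Posterior: Gamma(5.62+11, 9.81+40.0) = Gamma(16.62, 49.81).
Posterior α = 16.62.

16.62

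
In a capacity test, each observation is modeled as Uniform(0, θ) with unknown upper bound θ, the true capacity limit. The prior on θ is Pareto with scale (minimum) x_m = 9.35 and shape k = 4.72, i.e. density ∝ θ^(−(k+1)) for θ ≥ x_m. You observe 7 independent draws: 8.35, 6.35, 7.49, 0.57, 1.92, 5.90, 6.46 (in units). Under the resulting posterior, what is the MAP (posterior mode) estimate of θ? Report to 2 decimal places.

A Pareto(scale x_m, shape k) prior on the upper bound θ of Uniform(0, θ) is conjugate: posterior is Pareto(max(x_m, max xᵢ), k + n).
Sample maximum = 8.35; prior scale x_m = 9.35 → posterior scale = max = 9.35.
Posterior shape = 4.72 + 7 = 11.72.
The Pareto density is decreasing on [x_m, ∞), so the mode is x_m = 9.35.

9.35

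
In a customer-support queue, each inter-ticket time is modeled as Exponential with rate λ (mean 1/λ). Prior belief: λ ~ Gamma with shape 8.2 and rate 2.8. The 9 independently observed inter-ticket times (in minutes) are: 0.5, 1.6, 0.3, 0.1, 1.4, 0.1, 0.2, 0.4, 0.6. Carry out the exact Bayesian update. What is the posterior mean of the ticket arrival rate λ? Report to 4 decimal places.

2.1500

With a Gamma(shape α, rate β) prior on the exponential rate λ, the posterior after n observations with total T = Σxᵢ is Gamma(α+n, β+T).
Sum of observations T = 5.2 minutes; n = 9.
Posterior: Gamma(8.2+9, 2.8+5.2) = Gamma(17.2, 8.0).
Posterior mean of λ = α/β = 17.2/8.0 = 2.1500.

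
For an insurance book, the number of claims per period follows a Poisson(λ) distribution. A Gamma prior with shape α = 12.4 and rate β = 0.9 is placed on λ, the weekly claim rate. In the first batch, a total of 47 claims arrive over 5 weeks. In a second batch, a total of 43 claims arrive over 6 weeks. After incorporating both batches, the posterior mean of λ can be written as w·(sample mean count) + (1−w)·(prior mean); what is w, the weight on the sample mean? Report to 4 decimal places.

0.9244

With a Gamma(shape α, rate β) prior, the Poisson likelihood is conjugate: the posterior is Gamma(α + ΣXᵢ, β + n).
Total number of weeks: n = 5 + 6 = 11.
Posterior mean = (α₀+S)/(β₀+n) = [n/(β₀+n)]·(S/n) + [β₀/(β₀+n)]·(α₀/β₀), so only n and β₀ enter the weight.
Weight on data w = n/(β₀+n) = 11/(0.9+11) = 11/11.9 = 0.9244.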